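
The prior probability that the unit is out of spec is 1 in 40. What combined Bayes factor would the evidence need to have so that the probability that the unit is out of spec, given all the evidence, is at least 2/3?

78

Prior odds = 0.025/0.975 = 1/39.
Target odds = (2/3)/(1/3) = 2.
Required Bayes factor = 2 ÷ (1/39) = 78.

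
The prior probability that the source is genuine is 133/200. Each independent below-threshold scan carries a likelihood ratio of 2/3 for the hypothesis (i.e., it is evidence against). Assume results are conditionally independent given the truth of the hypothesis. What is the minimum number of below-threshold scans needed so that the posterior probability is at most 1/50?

12

Prior odds: 0.665 ÷ 0.335 = 133/67.
Likelihood ratio per below-threshold scan = 2/3.
Target odds: 0.02 ÷ 0.98 = 1/49.
Need (133/67) × (2/3)ⁿ ≤ 1/49, i.e. (2/3)ⁿ ≤ 67/6517.
(2/3)¹¹ = 2048/177147 is still above 67/6517 but (2/3)¹² = 4096/531441 is at or below it, so n = 12.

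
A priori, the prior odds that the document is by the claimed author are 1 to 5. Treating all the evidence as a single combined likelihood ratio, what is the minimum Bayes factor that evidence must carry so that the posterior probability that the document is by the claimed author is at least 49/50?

Prior odds = 0.2.
Target odds = 0.98/0.02 = 49.
Required Bayes factor = 49 ÷ 0.2 = 245.

245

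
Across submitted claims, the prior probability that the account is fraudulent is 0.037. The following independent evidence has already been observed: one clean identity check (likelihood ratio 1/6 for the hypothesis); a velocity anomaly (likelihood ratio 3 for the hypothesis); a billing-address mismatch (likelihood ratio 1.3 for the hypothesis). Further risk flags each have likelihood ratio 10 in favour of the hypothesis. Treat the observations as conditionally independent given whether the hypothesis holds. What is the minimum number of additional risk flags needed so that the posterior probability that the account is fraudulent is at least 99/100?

Prior odds = 0.037/0.963 = 37/963.
Combined Bayes factor of the evidence already in hand = (1/6) × 3 × 1.3 = 0.65.
Odds after that evidence = (37/963) × 0.65 = 481/19260.
Target odds = 0.99/0.01 = 99.
Need 10ⁿ ≥ 99 ÷ (481/19260) = 1906740/481.
10³ = 1000 falls short of 1906740/481 but 10⁴ = 10000 reaches it, so n = 4.

4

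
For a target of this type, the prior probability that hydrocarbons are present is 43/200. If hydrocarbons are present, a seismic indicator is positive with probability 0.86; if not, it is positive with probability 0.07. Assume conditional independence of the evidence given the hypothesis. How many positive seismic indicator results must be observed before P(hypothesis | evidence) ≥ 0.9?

Prior odds = 0.215/0.785 = 43/157.
Likelihood ratio of a positive = 0.86/0.07 = 86/7.
Target odds: 0.9 ÷ 0.1 = 9.
Need (43/157) × (86/7)ⁿ ≥ 9, i.e. (86/7)ⁿ ≥ 1413/43.
(86/7)¹ = 86/7 falls short of 1413/43 but (86/7)² = 7396/49 reaches it, so n = 2.

2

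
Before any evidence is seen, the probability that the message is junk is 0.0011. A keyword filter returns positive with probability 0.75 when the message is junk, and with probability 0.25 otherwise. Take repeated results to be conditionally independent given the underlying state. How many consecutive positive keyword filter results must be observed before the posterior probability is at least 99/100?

11

Prior odds: 0.0011 ÷ 0.9989 = 11/9989.
Likelihood ratio of a positive result = 0.75/0.25 = 3.
Target odds: 0.99 ÷ 0.01 = 99.
Need (11/9989) × 3ⁿ ≥ 99, i.e. 3ⁿ ≥ 89901.
3¹⁰ = 59049 falls short of 89901 but 3¹¹ = 177147 reaches it, so n = 11.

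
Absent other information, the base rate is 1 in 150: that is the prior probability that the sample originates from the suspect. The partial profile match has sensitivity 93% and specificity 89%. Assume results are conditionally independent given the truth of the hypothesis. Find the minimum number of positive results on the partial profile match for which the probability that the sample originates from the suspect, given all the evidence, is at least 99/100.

Prior odds = (1/150)/(149/150) = 1/149.
False-positive rate = 1 − 0.89 = 0.11; likelihood ratio of a positive = 0.93/0.11 = 93/11.
Target posterior odds = 0.99/0.01 = 99.
Require (93/11)ⁿ ≥ 99 ÷ (1/149) = 14751.
(93/11)⁴ = 74805201/14641 falls short of 14751 but (93/11)⁵ ≈43196.8 reaches it, so n = 5.

5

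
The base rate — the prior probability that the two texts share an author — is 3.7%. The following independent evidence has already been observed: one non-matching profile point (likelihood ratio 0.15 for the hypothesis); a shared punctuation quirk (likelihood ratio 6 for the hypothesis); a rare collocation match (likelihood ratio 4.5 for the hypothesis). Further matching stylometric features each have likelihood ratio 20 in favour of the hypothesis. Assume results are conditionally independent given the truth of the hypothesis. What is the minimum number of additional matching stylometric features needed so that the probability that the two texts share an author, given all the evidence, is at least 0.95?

Prior odds = 0.037/0.963 = 37/963.
Combined Bayes factor of the evidence already in hand = 0.15 × 6 × 4.5 = 4.05.
Odds after that evidence = (37/963) × 4.05 = 333/2140.
Target odds = 0.95/0.05 = 19.
Need 20ⁿ ≥ 19 ÷ (333/2140) = 40660/333.
20¹ = 20 falls short of 40660/333 but 20² = 400 reaches it, so n = 2.

2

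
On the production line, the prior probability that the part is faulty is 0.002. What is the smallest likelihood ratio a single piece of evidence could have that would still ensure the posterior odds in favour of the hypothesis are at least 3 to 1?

Prior odds = 0.002/0.998 = 1/499.
Target odds = 3.
Required Bayes factor = 3 ÷ (1/499) = 1497.

1497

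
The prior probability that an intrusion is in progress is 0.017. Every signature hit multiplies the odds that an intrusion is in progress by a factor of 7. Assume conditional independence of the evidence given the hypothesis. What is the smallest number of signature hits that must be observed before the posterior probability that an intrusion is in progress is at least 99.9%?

Prior odds: 0.017 ÷ 0.983 = 17/983.
Likelihood ratio per signature hit = 7.
Target posterior odds = 0.999/0.001 = 999.
Require 7ⁿ ≥ 999 ÷ (17/983) = 982017/17.
7⁵ = 16807 falls short of 982017/17 but 7⁶ = 117649 reaches it, so n = 6.

6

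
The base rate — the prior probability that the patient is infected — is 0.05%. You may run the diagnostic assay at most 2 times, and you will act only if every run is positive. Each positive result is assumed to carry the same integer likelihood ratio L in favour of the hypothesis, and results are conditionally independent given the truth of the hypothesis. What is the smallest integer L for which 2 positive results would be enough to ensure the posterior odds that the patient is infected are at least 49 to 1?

313

Prior odds = 0.0005/0.9995 = 1/1999.
Target odds = 49.
Need L² ≥ 49 ÷ (1/1999) = 97951.
312² = 97344 < 97951 ≤ 97969 = 313², so L = 313.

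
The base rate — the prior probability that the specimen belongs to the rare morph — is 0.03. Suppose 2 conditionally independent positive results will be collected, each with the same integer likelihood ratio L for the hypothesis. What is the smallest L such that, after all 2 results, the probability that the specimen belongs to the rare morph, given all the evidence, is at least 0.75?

10

Prior odds = 0.03/0.97 = 3/97.
Target odds = 0.75/0.25 = 3.
Need L² ≥ 3 ÷ (3/97) = 97.
9² = 81 < 97 ≤ 100 = 10², so L = 10.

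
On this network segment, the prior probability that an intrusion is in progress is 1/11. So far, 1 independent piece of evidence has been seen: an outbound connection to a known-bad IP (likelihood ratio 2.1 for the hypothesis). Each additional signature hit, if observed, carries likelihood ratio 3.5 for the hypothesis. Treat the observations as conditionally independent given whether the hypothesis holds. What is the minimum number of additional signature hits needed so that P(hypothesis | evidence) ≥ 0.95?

4

Prior odds = (1/11)/(10/11) = 0.1.
Bayes factor of the evidence already in hand = 2.1.
Odds after that evidence = 0.1 × 2.1 = 0.21.
Target odds = 0.95/0.05 = 19.
Need 3.5ⁿ ≥ 19 ÷ 0.21 = 1900/21.
3.5³ = 42.875 falls short of 1900/21 but 3.5⁴ = 150.0625 reaches it, so n = 4.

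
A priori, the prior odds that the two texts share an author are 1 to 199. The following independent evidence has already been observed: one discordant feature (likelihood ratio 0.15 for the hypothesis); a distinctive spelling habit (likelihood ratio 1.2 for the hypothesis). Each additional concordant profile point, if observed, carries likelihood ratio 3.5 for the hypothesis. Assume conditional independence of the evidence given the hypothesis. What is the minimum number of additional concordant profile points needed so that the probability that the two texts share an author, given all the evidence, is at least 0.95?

8

Prior odds = 1/199.
Combined Bayes factor of the evidence already in hand = 0.15 × 1.2 = 0.18.
Odds after that evidence = (1/199) × 0.18 = 9/9950.
Target odds = 0.95/0.05 = 19.
Need 3.5ⁿ ≥ 19 ÷ (9/9950) = 189050/9.
3.5⁷ = 823543/128 falls short of 189050/9 but 3.5⁸ = 5764801/256 reaches it, so n = 8.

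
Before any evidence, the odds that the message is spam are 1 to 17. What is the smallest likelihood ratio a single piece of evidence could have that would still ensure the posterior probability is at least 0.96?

408

Prior odds = 1/17.
Target odds = 0.96/0.04 = 24.
Required Bayes factor = 24 ÷ (1/17) = 408.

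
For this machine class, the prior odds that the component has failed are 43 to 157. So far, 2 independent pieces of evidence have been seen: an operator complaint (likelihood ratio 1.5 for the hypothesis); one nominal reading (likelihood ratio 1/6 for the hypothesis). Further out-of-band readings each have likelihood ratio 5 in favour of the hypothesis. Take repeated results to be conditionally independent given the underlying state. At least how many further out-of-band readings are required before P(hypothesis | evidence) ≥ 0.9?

Prior odds = 43/157.
Combined Bayes factor of the evidence already in hand = 1.5 × (1/6) = 0.25.
Odds after that evidence = (43/157) × 0.25 = 43/628.
Target odds = 0.9/0.1 = 9.
Need 5ⁿ ≥ 9 ÷ (43/628) = 5652/43.
5³ = 125 falls short of 5652/43 but 5⁴ = 625 reaches it, so n = 4.

4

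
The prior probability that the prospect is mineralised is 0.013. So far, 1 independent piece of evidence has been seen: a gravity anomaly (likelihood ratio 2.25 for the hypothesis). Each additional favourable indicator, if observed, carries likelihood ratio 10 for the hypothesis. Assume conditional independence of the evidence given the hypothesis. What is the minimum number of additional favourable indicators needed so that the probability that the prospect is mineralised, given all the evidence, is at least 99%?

Prior odds = 0.013/0.987 = 13/987.
Bayes factor of the evidence already in hand = 2.25.
Odds after that evidence = (13/987) × 2.25 = 39/1316.
Target odds = 0.99/0.01 = 99.
Need 10ⁿ ≥ 99 ÷ (39/1316) = 43428/13.
10³ = 1000 falls short of 43428/13 but 10⁴ = 10000 reaches it, so n = 4.

4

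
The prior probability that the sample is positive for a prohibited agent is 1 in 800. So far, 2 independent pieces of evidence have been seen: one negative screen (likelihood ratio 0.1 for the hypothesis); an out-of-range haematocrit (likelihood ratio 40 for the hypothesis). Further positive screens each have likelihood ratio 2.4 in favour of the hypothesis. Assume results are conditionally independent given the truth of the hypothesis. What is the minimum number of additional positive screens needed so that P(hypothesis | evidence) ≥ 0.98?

Prior odds = 0.00125/0.99875 = 1/799.
Combined Bayes factor of the evidence already in hand = 0.1 × 40 = 4.
Odds after that evidence = (1/799) × 4 = 4/799.
Target odds = 0.98/0.02 = 49.
Need 2.4ⁿ ≥ 49 ÷ (4/799) = 9787.75.
2.4¹⁰ ≈6340.34 falls short of 9787.75 but 2.4¹¹ ≈15216.8 reaches it, so n = 11.

11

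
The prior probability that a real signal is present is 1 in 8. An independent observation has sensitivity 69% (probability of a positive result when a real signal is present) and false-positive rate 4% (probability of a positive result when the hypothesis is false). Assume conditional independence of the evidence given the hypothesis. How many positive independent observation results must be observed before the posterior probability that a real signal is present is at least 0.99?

Prior odds: 0.125 ÷ 0.875 = 1/7.
Likelihood ratio of a positive result = 0.69/0.04 = 17.25.
Target posterior odds = 0.99/0.01 = 99.
Need (1/7) × 17.25ⁿ ≥ 99, i.e. 17.25ⁿ ≥ 693.
17.25² = 297.5625 falls short of 693 but 17.25³ = 5132.953125 reaches it, so n = 3.

3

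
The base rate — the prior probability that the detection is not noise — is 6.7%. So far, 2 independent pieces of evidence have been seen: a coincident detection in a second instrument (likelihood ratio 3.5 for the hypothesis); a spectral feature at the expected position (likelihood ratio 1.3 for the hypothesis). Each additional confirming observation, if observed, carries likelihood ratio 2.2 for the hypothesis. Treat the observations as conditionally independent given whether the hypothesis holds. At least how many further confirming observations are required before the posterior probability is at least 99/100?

8

Prior odds = 0.067/0.933 = 67/933.
Combined Bayes factor of the evidence already in hand = 3.5 × 1.3 = 4.55.
Odds after that evidence = (67/933) × 4.55 = 6097/18660.
Target odds = 0.99/0.01 = 99.
Need 2.2ⁿ ≥ 99 ÷ (6097/18660) = 1847340/6097.
2.2⁷ = 19487171/78125 falls short of 1847340/6097 but 2.2⁸ = 214358881/390625 reaches it, so n = 8.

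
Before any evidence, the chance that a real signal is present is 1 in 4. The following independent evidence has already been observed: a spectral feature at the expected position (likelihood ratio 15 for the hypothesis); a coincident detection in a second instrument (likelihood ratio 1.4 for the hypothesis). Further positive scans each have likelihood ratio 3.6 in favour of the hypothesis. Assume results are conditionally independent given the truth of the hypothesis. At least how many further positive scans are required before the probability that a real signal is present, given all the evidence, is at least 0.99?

3

Prior odds = 0.25/0.75 = 1/3.
Combined Bayes factor of the evidence already in hand = 15 × 1.4 = 21.
Odds after that evidence = (1/3) × 21 = 7.
Target odds = 0.99/0.01 = 99.
Need 3.6ⁿ ≥ 99 ÷ 7 = 99/7.
3.6² = 12.96 falls short of 99/7 but 3.6³ = 46.656 reaches it, so n = 3.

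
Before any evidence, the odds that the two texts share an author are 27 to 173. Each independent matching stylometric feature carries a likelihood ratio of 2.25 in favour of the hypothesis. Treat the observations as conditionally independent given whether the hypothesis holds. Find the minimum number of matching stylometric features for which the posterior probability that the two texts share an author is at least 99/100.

8

Prior odds = 27/173.
Likelihood ratio per matching stylometric feature = 2.25.
Target odds: 0.99 ÷ 0.01 = 99.
Require 2.25ⁿ ≥ 99 ÷ (27/173) = 1903/3.
2.25⁷ = 4782969/16384 falls short of 1903/3 but 2.25⁸ = 43046721/65536 reaches it, so n = 8.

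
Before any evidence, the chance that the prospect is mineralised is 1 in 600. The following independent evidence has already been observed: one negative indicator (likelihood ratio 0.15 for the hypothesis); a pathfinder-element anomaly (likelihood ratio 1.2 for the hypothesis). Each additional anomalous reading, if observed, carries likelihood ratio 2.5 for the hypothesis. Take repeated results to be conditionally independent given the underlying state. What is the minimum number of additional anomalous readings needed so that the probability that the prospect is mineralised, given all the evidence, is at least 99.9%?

Prior odds = (1/600)/(599/600) = 1/599.
Combined Bayes factor of the evidence already in hand = 0.15 × 1.2 = 0.18.
Odds after that evidence = (1/599) × 0.18 = 9/29950.
Target odds = 0.999/0.001 = 999.
Need 2.5ⁿ ≥ 999 ÷ (9/29950) = 3324450.
2.5¹⁶ ≈2.32831e+06 falls short of 3324450 but 2.5¹⁷ ≈5.82077e+06 reaches it, so n = 17.

17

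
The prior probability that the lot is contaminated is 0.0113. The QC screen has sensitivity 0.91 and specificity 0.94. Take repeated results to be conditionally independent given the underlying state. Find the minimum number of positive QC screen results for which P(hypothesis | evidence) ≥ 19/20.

Prior odds: 0.0113 ÷ 0.9887 = 113/9887.
False-positive rate = 1 − 0.94 = 0.06; likelihood ratio of a positive = 0.91/0.06 = 91/6.
Target odds: 0.95 ÷ 0.05 = 19.
Require (91/6)ⁿ ≥ 19 ÷ (113/9887) = 187853/113.
(91/6)² = 8281/36 falls short of 187853/113 but (91/6)³ = 753571/216 reaches it, so n = 3.

3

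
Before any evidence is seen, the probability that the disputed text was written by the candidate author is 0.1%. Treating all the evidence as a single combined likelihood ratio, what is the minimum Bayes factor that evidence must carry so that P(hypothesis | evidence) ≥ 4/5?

Prior odds = 0.001/0.999 = 1/999.
Target odds = 0.8/0.2 = 4.
Required Bayes factor = 4 ÷ (1/999) = 3996.

3996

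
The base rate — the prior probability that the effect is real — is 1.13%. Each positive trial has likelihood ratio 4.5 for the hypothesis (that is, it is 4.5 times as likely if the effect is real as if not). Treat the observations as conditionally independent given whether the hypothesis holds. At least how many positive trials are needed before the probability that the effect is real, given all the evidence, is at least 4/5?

Prior odds: 0.0113 ÷ 0.9887 = 113/9887.
Likelihood ratio per positive trial = 4.5.
Target posterior odds = 0.8/0.2 = 4.
Require 4.5ⁿ ≥ 4 ÷ (113/9887) = 39548/113.
4.5³ = 91.125 falls short of 39548/113 but 4.5⁴ = 410.0625 reaches it, so n = 4.

4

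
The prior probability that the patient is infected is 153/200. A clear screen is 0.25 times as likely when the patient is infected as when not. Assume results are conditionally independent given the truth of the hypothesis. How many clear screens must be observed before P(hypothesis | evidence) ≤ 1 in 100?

5

Prior odds = 0.765/0.235 = 153/47.
Likelihood ratio per clear screen = 0.25.
Target odds: 0.01 ÷ 0.99 = 1/99.
Need (153/47) × 0.25ⁿ ≤ 1/99, i.e. 0.25ⁿ ≤ 47/15147.
0.25⁴ = 0.00390625 is still above 47/15147 but 0.25⁵ = 1/1024 is at or below it, so n = 5.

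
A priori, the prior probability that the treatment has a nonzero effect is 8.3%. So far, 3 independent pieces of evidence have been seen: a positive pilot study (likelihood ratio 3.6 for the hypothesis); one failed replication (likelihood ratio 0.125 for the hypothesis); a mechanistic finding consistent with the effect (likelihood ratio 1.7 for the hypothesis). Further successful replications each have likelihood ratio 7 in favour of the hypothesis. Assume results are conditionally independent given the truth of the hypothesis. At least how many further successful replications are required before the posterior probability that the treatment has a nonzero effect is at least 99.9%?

5

Prior odds = 0.083/0.917 = 83/917.
Combined Bayes factor of the evidence already in hand = 3.6 × 0.125 × 1.7 = 0.765.
Odds after that evidence = (83/917) × 0.765 = 12699/183400.
Target odds = 0.999/0.001 = 999.
Need 7ⁿ ≥ 999 ÷ (12699/183400) = 20357400/1411.
7⁴ = 2401 falls short of 20357400/1411 but 7⁵ = 16807 reaches it, so n = 5.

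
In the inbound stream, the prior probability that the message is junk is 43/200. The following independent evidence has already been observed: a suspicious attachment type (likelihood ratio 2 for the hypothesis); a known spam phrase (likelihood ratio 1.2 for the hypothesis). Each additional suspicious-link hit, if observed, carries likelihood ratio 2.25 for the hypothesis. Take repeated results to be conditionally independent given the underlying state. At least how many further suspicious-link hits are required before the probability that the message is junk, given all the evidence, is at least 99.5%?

Prior odds = 0.215/0.785 = 43/157.
Combined Bayes factor of the evidence already in hand = 2 × 1.2 = 2.4.
Odds after that evidence = (43/157) × 2.4 = 516/785.
Target odds = 0.995/0.005 = 199.
Need 2.25ⁿ ≥ 199 ÷ (516/785) = 156215/516.
2.25⁷ = 4782969/16384 falls short of 156215/516 but 2.25⁸ = 43046721/65536 reaches it, so n = 8.

8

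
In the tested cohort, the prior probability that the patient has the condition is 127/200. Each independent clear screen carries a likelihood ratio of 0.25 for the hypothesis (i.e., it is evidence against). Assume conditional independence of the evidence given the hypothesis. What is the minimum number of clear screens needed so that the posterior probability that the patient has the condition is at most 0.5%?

5

Prior odds = 0.635/0.365 = 127/73.
Likelihood ratio per clear screen = 0.25.
Target posterior odds = 0.005/0.995 = 1/199.
Require 0.25ⁿ ≤ 1/199 ÷ (127/73) = 73/25273.
0.25⁴ = 0.00390625 is still above 73/25273 but 0.25⁵ = 1/1024 is at or below it, so n = 5.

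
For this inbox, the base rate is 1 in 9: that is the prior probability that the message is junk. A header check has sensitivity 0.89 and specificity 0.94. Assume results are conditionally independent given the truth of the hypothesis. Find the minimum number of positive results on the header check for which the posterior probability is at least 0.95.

Prior odds = (1/9)/(8/9) = 0.125.
False-positive rate = 1 − 0.94 = 0.06; likelihood ratio of a positive = 0.89/0.06 = 89/6.
Target odds: 0.95 ÷ 0.05 = 19.
Need 0.125 × (89/6)ⁿ ≥ 19, i.e. (89/6)ⁿ ≥ 152.
(89/6)¹ = 89/6 falls short of 152 but (89/6)² = 7921/36 reaches it, so n = 2.

2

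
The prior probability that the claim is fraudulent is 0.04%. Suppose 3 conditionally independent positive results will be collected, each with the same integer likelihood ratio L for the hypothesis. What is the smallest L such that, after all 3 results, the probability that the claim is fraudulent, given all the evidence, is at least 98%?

Prior odds = 0.0004/0.9996 = 1/2499.
Target odds = 0.98/0.02 = 49.
Need L³ ≥ 49 ÷ (1/2499) = 122451.
49³ = 117649 < 122451 ≤ 125000 = 50³, so L = 50.

50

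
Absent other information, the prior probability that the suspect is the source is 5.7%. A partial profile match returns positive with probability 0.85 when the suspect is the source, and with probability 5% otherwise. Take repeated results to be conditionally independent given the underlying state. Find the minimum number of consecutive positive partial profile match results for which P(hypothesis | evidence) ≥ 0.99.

Prior odds = 0.057/0.943 = 57/943.
Likelihood ratio of a positive result = 0.85/0.05 = 17.
Target odds: 0.99 ÷ 0.01 = 99.
Require 17ⁿ ≥ 99 ÷ (57/943) = 31119/19.
17² = 289 falls short of 31119/19 but 17³ = 4913 reaches it, so n = 3.

3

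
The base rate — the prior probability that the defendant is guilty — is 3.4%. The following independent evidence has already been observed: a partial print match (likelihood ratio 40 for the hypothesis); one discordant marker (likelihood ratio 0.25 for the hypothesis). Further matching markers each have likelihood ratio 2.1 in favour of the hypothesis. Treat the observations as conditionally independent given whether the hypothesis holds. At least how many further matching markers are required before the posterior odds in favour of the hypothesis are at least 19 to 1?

Prior odds = 0.034/0.966 = 17/483.
Combined Bayes factor of the evidence already in hand = 40 × 0.25 = 10.
Odds after that evidence = (17/483) × 10 = 170/483.
Target odds = 19.
Need 2.1ⁿ ≥ 19 ÷ (170/483) = 9177/170.
2.1⁵ = 4084101/100000 falls short of 9177/170 but 2.1⁶ = 85766121/1000000 reaches it, so n = 6.

6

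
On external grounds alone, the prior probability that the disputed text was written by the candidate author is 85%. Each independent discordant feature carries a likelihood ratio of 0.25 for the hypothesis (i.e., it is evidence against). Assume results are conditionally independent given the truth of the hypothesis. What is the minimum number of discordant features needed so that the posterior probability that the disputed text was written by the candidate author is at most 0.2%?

Prior odds: 0.85 ÷ 0.15 = 17/3.
Likelihood ratio per discordant feature = 0.25.
Target odds: 0.002 ÷ 0.998 = 1/499.
Need (17/3) × 0.25ⁿ ≤ 1/499, i.e. 0.25ⁿ ≤ 3/8483.
0.25⁵ = 1/1024 is still above 3/8483 but 0.25⁶ = 1/4096 is at or below it, so n = 6.

6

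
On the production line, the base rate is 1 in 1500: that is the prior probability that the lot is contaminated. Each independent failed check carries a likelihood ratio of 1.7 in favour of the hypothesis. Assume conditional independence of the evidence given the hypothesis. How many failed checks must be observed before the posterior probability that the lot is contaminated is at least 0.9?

18

Prior odds = (1/1500)/(1499/1500) = 1/1499.
Likelihood ratio per failed check = 1.7.
Target posterior odds = 0.9/0.1 = 9.
Need (1/1499) × 1.7ⁿ ≥ 9, i.e. 1.7ⁿ ≥ 13491.
1.7¹⁷ ≈8272.4 falls short of 13491 but 1.7¹⁸ ≈14063.1 reaches it, so n = 18.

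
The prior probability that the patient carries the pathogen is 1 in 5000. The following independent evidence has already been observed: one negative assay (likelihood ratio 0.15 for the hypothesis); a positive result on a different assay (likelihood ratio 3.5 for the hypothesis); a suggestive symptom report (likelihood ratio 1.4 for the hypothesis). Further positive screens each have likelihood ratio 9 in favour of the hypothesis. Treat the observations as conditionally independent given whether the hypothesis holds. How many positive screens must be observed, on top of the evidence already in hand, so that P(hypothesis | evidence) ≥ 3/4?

Prior odds = 0.0002/0.9998 = 1/4999.
Combined Bayes factor of the evidence already in hand = 0.15 × 3.5 × 1.4 = 0.735.
Odds after that evidence = (1/4999) × 0.735 = 147/999800.
Target odds = 0.75/0.25 = 3.
Need 9ⁿ ≥ 3 ÷ (147/999800) = 999800/49.
9⁴ = 6561 falls short of 999800/49 but 9⁵ = 59049 reaches it, so n = 5.

5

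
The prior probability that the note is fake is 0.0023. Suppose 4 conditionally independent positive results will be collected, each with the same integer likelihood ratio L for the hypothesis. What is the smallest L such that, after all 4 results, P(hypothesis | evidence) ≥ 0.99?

Prior odds = 0.0023/0.9977 = 23/9977.
Target odds = 0.99/0.01 = 99.
Need L⁴ ≥ 99 ÷ (23/9977) = 987723/23.
14⁴ = 38416 < 987723/23 ≤ 50625 = 15⁴, so L = 15.

15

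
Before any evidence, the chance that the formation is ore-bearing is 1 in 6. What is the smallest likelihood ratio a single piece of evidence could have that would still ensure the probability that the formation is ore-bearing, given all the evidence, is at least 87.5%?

35

Prior odds = (1/6)/(5/6) = 0.2.
Target odds = 0.875/0.125 = 7.
Required Bayes factor = 7 ÷ 0.2 = 35.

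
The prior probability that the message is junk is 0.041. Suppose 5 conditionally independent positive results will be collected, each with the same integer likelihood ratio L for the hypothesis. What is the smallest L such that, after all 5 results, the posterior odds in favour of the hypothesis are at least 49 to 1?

Prior odds = 0.041/0.959 = 41/959.
Target odds = 49.
Need L⁵ ≥ 49 ÷ (41/959) = 46991/41.
4⁵ = 1024 < 46991/41 ≤ 3125 = 5⁵, so L = 5.

5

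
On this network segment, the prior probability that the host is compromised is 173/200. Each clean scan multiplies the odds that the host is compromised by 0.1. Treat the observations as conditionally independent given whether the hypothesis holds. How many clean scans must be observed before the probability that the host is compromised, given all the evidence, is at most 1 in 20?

3

Prior odds = 0.865/0.135 = 173/27.
Likelihood ratio per clean scan = 0.1.
Target odds: 0.05 ÷ 0.95 = 1/19.
Require 0.1ⁿ ≤ 1/19 ÷ (173/27) = 27/3287.
0.1² = 0.01 is still above 27/3287 but 0.1³ = 0.001 is at or below it, so n = 3.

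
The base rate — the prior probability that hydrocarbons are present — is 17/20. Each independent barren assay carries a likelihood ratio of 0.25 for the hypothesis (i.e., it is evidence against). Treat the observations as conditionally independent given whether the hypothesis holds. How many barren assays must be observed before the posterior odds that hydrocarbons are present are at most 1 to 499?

6

Prior odds: 0.85 ÷ 0.15 = 17/3.
Likelihood ratio per barren assay = 0.25.
Target odds = 1/499.
Require 0.25ⁿ ≤ 1/499 ÷ (17/3) = 3/8483.
0.25⁵ = 1/1024 is still above 3/8483 but 0.25⁶ = 1/4096 is at or below it, so n = 6.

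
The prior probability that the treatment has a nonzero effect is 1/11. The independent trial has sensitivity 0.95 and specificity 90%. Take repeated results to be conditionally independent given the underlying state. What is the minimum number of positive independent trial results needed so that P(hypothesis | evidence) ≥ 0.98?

Prior odds: (1/11) ÷ (10/11) = 0.1.
False-positive rate = 1 − 0.9 = 0.1; likelihood ratio of a positive = 0.95/0.1 = 9.5.
Target posterior odds = 0.98/0.02 = 49.
Require 9.5ⁿ ≥ 49 ÷ 0.1 = 490.
9.5² = 90.25 falls short of 490 but 9.5³ = 857.375 reaches it, so n = 3.

3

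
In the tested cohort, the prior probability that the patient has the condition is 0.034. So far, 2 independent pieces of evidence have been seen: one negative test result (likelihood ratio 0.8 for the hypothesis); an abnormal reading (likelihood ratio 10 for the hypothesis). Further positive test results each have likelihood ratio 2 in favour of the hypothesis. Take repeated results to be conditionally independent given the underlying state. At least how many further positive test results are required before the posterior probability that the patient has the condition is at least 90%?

5

Prior odds = 0.034/0.966 = 17/483.
Combined Bayes factor of the evidence already in hand = 0.8 × 10 = 8.
Odds after that evidence = (17/483) × 8 = 136/483.
Target odds = 0.9/0.1 = 9.
Need 2ⁿ ≥ 9 ÷ (136/483) = 4347/136.
2⁴ = 16 falls short of 4347/136 but 2⁵ = 32 reaches it, so n = 5.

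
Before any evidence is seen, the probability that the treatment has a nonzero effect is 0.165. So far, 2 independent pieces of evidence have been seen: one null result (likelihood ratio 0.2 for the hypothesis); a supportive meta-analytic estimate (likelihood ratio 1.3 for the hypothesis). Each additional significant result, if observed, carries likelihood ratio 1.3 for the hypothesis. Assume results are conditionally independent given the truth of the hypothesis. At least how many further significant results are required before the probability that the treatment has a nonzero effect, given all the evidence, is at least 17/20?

18

Prior odds = 0.165/0.835 = 33/167.
Combined Bayes factor of the evidence already in hand = 0.2 × 1.3 = 0.26.
Odds after that evidence = (33/167) × 0.26 = 429/8350.
Target odds = 0.85/0.15 = 17/3.
Need 1.3ⁿ ≥ 17/3 ÷ (429/8350) = 141950/1287.
1.3¹⁷ ≈86.5042 falls short of 141950/1287 but 1.3¹⁸ ≈112.455 reaches it, so n = 18.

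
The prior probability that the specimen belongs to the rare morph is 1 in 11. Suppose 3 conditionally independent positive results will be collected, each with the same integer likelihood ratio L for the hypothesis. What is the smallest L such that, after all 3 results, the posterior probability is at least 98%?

Prior odds = (1/11)/(10/11) = 0.1.
Target odds = 0.98/0.02 = 49.
Need L³ ≥ 49 ÷ 0.1 = 490.
7³ = 343 < 490 ≤ 512 = 8³, so L = 8.

8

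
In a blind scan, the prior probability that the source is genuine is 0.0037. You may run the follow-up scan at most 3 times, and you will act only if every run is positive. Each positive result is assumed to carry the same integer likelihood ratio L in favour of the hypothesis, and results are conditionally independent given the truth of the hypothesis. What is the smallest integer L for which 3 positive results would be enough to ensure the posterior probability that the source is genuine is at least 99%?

Prior odds = 0.0037/0.9963 = 37/9963.
Target odds = 0.99/0.01 = 99.
Need L³ ≥ 99 ÷ (37/9963) = 986337/37.
29³ = 24389 < 986337/37 ≤ 27000 = 30³, so L = 30.

30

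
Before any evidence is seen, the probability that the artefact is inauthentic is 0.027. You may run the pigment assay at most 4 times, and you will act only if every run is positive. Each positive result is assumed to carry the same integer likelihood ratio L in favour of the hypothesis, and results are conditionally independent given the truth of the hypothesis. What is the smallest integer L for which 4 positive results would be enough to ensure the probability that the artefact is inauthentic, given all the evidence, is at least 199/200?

Prior odds = 0.027/0.973 = 27/973.
Target odds = 0.995/0.005 = 199.
Need L⁴ ≥ 199 ÷ (27/973) = 193627/27.
9⁴ = 6561 < 193627/27 ≤ 10000 = 10⁴, so L = 10.

10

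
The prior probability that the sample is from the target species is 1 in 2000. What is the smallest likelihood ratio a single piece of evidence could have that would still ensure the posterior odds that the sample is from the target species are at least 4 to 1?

7996

Prior odds = 0.0005/0.9995 = 1/1999.
Target odds = 4.
Required Bayes factor = 4 ÷ (1/1999) = 7996.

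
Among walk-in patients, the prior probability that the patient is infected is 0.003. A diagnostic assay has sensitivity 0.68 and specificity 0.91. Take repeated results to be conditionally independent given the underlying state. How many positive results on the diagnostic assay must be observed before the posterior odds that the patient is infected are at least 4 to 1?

4

Prior odds: 0.003 ÷ 0.997 = 3/997.
False-positive rate = 1 − 0.91 = 0.09; likelihood ratio of a positive = 0.68/0.09 = 68/9.
Target odds = 4.
Need (3/997) × (68/9)ⁿ ≥ 4, i.e. (68/9)ⁿ ≥ 3988/3.
(68/9)³ = 314432/729 falls short of 3988/3 but (68/9)⁴ = 21381376/6561 reaches it, so n = 4.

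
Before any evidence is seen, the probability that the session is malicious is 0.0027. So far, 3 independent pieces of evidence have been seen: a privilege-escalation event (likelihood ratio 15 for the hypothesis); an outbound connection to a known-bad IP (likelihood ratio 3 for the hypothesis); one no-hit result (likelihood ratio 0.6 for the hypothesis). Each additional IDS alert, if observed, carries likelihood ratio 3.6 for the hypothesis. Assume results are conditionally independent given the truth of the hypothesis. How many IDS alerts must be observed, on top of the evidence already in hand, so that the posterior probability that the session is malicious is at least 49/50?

6

Prior odds = 0.0027/0.9973 = 27/9973.
Combined Bayes factor of the evidence already in hand = 15 × 3 × 0.6 = 27.
Odds after that evidence = (27/9973) × 27 = 729/9973.
Target odds = 0.98/0.02 = 49.
Need 3.6ⁿ ≥ 49 ÷ (729/9973) = 488677/729.
3.6⁵ = 604.66176 falls short of 488677/729 but 3.6⁶ = 34012224/15625 reaches it, so n = 6.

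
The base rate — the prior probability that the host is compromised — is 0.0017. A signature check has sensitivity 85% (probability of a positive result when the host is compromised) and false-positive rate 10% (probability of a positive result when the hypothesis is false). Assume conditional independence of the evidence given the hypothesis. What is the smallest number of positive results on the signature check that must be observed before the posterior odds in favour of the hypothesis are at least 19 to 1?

5

Prior odds: 0.0017 ÷ 0.9983 = 17/9983.
Likelihood ratio of a positive result = 0.85/0.1 = 8.5.
Target odds = 19.
Require 8.5ⁿ ≥ 19 ÷ (17/9983) = 189677/17.
8.5⁴ = 5220.0625 falls short of 189677/17 but 8.5⁵ = 44370.53125 reaches it, so n = 5.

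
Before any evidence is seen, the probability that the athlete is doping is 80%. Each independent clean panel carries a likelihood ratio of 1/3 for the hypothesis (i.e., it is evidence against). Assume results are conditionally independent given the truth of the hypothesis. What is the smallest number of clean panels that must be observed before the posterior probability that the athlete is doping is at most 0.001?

Prior odds: 0.8 ÷ 0.2 = 4.
Likelihood ratio per clean panel = 1/3.
Target odds: 0.001 ÷ 0.999 = 1/999.
Need 4 × (1/3)ⁿ ≤ 1/999, i.e. (1/3)ⁿ ≤ 1/3996.
(1/3)⁷ = 1/2187 is still above 1/3996 but (1/3)⁸ = 1/6561 is at or below it, so n = 8.

8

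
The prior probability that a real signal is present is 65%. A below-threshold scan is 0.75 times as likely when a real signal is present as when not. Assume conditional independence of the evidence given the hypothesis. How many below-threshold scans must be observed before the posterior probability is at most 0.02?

16

Prior odds = 0.65/0.35 = 13/7.
Likelihood ratio per below-threshold scan = 0.75.
Target odds: 0.02 ÷ 0.98 = 1/49.
Require 0.75ⁿ ≤ 1/49 ÷ (13/7) = 1/91.
0.75¹⁵ ≈0.0133635 is still above 1/91 but 0.75¹⁶ ≈0.0100226 is at or below it, so n = 16.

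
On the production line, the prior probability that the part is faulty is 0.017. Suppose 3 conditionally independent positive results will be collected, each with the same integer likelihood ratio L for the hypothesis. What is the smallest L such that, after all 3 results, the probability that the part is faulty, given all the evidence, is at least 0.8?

7

Prior odds = 0.017/0.983 = 17/983.
Target odds = 0.8/0.2 = 4.
Need L³ ≥ 4 ÷ (17/983) = 3932/17.
6³ = 216 < 3932/17 ≤ 343 = 7³, so L = 7.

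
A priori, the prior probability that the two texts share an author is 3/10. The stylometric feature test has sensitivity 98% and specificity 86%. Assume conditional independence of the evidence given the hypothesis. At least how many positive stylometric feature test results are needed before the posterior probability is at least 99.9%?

Prior odds: 0.3 ÷ 0.7 = 3/7.
False-positive rate = 1 − 0.86 = 0.14; likelihood ratio of a positive = 0.98/0.14 = 7.
Target posterior odds = 0.999/0.001 = 999.
Need (3/7) × 7ⁿ ≥ 999, i.e. 7ⁿ ≥ 2331.
7³ = 343 falls short of 2331 but 7⁴ = 2401 reaches it, so n = 4.

4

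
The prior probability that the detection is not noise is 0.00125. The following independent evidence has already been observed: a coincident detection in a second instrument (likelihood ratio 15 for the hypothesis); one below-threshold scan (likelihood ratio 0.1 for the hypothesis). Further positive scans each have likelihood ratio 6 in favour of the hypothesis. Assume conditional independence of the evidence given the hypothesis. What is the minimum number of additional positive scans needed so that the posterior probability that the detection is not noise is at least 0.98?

6

Prior odds = 0.00125/0.99875 = 1/799.
Combined Bayes factor of the evidence already in hand = 15 × 0.1 = 1.5.
Odds after that evidence = (1/799) × 1.5 = 3/1598.
Target odds = 0.98/0.02 = 49.
Need 6ⁿ ≥ 49 ÷ (3/1598) = 78302/3.
6⁵ = 7776 falls short of 78302/3 but 6⁶ = 46656 reaches it, so n = 6.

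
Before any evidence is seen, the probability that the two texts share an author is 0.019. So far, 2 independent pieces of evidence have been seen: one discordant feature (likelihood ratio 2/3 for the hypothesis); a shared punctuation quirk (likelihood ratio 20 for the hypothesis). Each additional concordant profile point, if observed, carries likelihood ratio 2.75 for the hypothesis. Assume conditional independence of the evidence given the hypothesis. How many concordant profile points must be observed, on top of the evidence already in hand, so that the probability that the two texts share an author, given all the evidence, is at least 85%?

4

Prior odds = 0.019/0.981 = 19/981.
Combined Bayes factor of the evidence already in hand = (2/3) × 20 = 40/3.
Odds after that evidence = (19/981) × 40/3 = 760/2943.
Target odds = 0.85/0.15 = 17/3.
Need 2.75ⁿ ≥ 17/3 ÷ (760/2943) = 16677/760.
2.75³ = 20.796875 falls short of 16677/760 but 2.75⁴ = 57.19140625 reaches it, so n = 4.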